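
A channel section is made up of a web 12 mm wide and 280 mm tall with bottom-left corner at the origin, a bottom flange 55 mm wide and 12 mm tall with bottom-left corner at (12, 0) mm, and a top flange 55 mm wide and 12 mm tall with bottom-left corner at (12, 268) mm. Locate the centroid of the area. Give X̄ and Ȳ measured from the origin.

X̄ = 15.45 mm, Ȳ = 140.00 mm

web: A = 12 × 280 = 3360.00, centroid at (6.00, 140.00).
bottom flange: A = 55 × 12 = 660.00, centroid at (39.50, 6.00).
top flange: A = 55 × 12 = 660.00, centroid at (39.50, 274.00).
ΣA = 4680.00 mm²
ΣAX̄ = (3360.00)(6.00) + (660.00)(39.50) + (660.00)(39.50) = 72300.00 mm³
ΣAȲ = (3360.00)(140.00) + (660.00)(6.00) + (660.00)(274.00) = 655200.00 mm³
X̄ = 72300.00 / 4680.00 = 15.45 mm
Ȳ = 655200.00 / 4680.00 = 140.00 mm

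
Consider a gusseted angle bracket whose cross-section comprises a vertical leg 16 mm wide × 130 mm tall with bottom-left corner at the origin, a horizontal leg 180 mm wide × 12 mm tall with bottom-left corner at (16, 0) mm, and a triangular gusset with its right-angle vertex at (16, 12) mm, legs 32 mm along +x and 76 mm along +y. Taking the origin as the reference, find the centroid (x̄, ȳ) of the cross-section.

Part | A | x̄ᵢ | ȳᵢ | A·x̄ᵢ | A·ȳᵢ
vertical leg | 2080.00 | 8.00 | 65.00 | 16640.00 | 135200.00
horizontal leg | 2160.00 | 106.00 | 6.00 | 228960.00 | 12960.00
gusset | 1216.00 | 26.67 | 37.33 | 32426.67 | 45397.33
Σ | 5456.00 |  |  | 278026.67 | 193557.33
x̄ = 278026.67 / 5456.00 = 50.96 mm
ȳ = 193557.33 / 5456.00 = 35.48 mm

x̄ = 50.96 mm, ȳ = 35.48 mm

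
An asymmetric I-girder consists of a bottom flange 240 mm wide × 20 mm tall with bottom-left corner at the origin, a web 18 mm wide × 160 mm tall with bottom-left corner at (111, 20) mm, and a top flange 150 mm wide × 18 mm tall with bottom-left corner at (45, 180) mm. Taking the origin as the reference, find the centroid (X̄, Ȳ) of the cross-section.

bottom flange: A = 240 × 20 = 4800.00, centroid at (120.00, 10.00).
web: A = 18 × 160 = 2880.00, centroid at (120.00, 100.00).
top flange: A = 150 × 18 = 2700.00, centroid at (120.00, 189.00).
ΣA = 10380.00 mm², ΣAX̄ = 1245600.00 mm³, ΣAȲ = 846300.00 mm³.
X̄ = 1245600.00/10380.00 = 120.00 mm; Ȳ = 846300.00/10380.00 = 81.53 mm.

X̄ = 120.00 mm, Ȳ = 81.53 mm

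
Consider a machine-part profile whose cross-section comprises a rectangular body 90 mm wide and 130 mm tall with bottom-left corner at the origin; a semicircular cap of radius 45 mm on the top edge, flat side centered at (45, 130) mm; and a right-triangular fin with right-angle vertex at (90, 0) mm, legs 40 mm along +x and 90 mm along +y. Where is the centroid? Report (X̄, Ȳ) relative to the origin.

X̄ = 51.29 mm, Ȳ = 77.26 mm

rectangular body: A = 90 × 130 = 11700.00, centroid at (45.00, 65.00).
semicircular top: A = ½π·45² = 3180.86, centroid at (45.00, 149.10).
triangular fin: A = ½·40·90 = 1800.00, centroid at (103.33, 30.00).
ΣA = 16680.86 mm²
ΣAX̄ = (11700.00)(45.00) + (3180.86)(45.00) + (1800.00)(103.33) = 855638.82 mm³
ΣAȲ = (11700.00)(65.00) + (3180.86)(149.10) + (1800.00)(30.00) = 1288762.13 mm³
X̄ = 855638.82 / 16680.86 = 51.29 mm
Ȳ = 1288762.13 / 16680.86 = 77.26 mm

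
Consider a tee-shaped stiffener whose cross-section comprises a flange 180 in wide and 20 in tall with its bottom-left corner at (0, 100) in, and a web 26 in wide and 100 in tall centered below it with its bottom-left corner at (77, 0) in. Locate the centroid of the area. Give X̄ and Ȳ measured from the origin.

web: A = 26 × 100 = 2600.00, centroid at (90.00, 50.00).
flange: A = 180 × 20 = 3600.00, centroid at (90.00, 110.00).
ΣA = 6200.00 in², ΣAX̄ = 558000.00 in³, ΣAȲ = 526000.00 in³.
X̄ = 558000.00/6200.00 = 90.00 in; Ȳ = 526000.00/6200.00 = 84.84 in.

X̄ = 90.00 in, Ȳ = 84.84 in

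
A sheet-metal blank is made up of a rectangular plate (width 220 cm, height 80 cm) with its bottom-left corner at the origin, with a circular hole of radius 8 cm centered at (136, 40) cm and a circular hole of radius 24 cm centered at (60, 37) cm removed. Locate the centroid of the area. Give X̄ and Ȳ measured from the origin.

Part | A | x̄ᵢ | ȳᵢ | A·x̄ᵢ | A·ȳᵢ
plate | 17600.00 | 110.00 | 40.00 | 1936000.00 | 704000.00
hole 1 | -201.06 | 136.00 | 40.00 | -27344.42 | -8042.48
hole 2 | -1809.56 | 60.00 | 37.00 | -108573.44 | -66953.62
Σ | 15589.38 |  |  | 1800082.14 | 629003.90
X̄ = 1800082.14 / 15589.38 = 115.47 cm
Ȳ = 629003.90 / 15589.38 = 40.35 cm

X̄ = 115.47 cm, Ȳ = 40.35 cm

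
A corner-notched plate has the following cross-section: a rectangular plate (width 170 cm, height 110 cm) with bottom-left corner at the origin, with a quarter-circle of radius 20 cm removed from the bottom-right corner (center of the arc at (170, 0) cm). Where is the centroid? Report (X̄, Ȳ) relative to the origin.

plate: A = 170 × 110 = 18700.00, centroid at (85.00, 55.00).
removed quarter-circle: A = −¼π·20² = -314.16, centroid at (161.51, 8.49).
ΣA = 18385.84 cm², ΣAX̄ = 1538759.59 cm³, ΣAȲ = 1025833.33 cm³.
X̄ = 1538759.59/18385.84 = 83.69 cm; Ȳ = 1025833.33/18385.84 = 55.79 cm.

X̄ = 83.69 cm, Ȳ = 55.79 cm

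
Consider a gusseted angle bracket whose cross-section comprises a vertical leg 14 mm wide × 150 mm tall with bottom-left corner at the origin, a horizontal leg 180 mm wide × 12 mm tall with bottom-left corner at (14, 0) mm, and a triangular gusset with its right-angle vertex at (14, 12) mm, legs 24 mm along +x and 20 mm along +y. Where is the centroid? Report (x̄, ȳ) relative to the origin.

x̄ = 54.36 mm, ȳ = 38.88 mm

vertical leg: A = 14 × 150 = 2100.00, centroid at (7.00, 75.00).
horizontal leg: A = 180 × 12 = 2160.00, centroid at (104.00, 6.00).
gusset: A = ½·24·20 = 240.00, centroid at (22.00, 18.67).
ΣA = 4500.00 mm²
ΣAx̄ = (2100.00)(7.00) + (2160.00)(104.00) + (240.00)(22.00) = 244620.00 mm³
ΣAȳ = (2100.00)(75.00) + (2160.00)(6.00) + (240.00)(18.67) = 174940.00 mm³
x̄ = 244620.00 / 4500.00 = 54.36 mm
ȳ = 174940.00 / 4500.00 = 38.88 mm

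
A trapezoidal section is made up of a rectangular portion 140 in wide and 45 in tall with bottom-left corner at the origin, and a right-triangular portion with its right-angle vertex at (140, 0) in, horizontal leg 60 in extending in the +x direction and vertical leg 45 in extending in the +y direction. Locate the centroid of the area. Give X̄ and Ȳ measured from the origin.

X̄ = 85.88 in, Ȳ = 21.18 in

rectangular portion: A = 140 × 45 = 6300.00, centroid at (70.00, 22.50).
triangular portion: A = ½·60·45 = 1350.00, centroid at (160.00, 15.00).
ΣA = 7650.00 in², ΣAX̄ = 657000.00 in³, ΣAȲ = 162000.00 in³.
X̄ = 657000.00/7650.00 = 85.88 in; Ȳ = 162000.00/7650.00 = 21.18 in.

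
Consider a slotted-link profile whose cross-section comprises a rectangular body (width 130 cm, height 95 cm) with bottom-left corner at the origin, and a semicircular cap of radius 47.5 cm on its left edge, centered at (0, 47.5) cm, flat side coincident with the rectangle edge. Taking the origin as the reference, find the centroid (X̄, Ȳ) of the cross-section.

Part | A | x̄ᵢ | ȳᵢ | A·x̄ᵢ | A·ȳᵢ
rectangular body | 12350.00 | 65.00 | 47.50 | 802750.00 | 586625.00
semicircular end | 3544.11 | -20.16 | 47.50 | -71447.92 | 168345.19
Σ | 15894.11 |  |  | 731302.08 | 754970.19
X̄ = 731302.08 / 15894.11 = 46.01 cm
Ȳ = 754970.19 / 15894.11 = 47.50 cm

X̄ = 46.01 cm, Ȳ = 47.50 cm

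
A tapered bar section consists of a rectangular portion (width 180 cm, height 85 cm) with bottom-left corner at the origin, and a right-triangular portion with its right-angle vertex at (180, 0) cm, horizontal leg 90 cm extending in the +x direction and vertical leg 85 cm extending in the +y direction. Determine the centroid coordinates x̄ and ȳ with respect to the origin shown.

x̄ = 114.00 cm, ȳ = 39.67 cm

Part | A | x̄ᵢ | ȳᵢ | A·x̄ᵢ | A·ȳᵢ
rectangular portion | 15300.00 | 90.00 | 42.50 | 1377000.00 | 650250.00
triangular portion | 3825.00 | 210.00 | 28.33 | 803250.00 | 108375.00
Σ | 19125.00 |  |  | 2180250.00 | 758625.00
x̄ = 2180250.00 / 19125.00 = 114.00 cm
ȳ = 758625.00 / 19125.00 = 39.67 cm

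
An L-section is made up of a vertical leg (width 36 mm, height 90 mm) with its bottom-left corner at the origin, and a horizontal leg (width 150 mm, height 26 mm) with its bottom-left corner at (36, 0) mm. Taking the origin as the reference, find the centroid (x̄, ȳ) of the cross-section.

vertical leg: A = 36 × 90 = 3240.00, centroid at (18.00, 45.00).
horizontal leg: A = 150 × 26 = 3900.00, centroid at (111.00, 13.00).
ΣA = 7140.00 mm²
ΣAx̄ = (3240.00)(18.00) + (3900.00)(111.00) = 491220.00 mm³
ΣAȳ = (3240.00)(45.00) + (3900.00)(13.00) = 196500.00 mm³
x̄ = 491220.00 / 7140.00 = 68.80 mm
ȳ = 196500.00 / 7140.00 = 27.52 mm

x̄ = 68.80 mm, ȳ = 27.52 mm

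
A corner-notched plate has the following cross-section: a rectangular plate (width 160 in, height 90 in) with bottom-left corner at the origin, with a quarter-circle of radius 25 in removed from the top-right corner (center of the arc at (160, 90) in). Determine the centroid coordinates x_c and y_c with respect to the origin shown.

x_c = 77.55 in, y_c = 43.79 in

plate: A = 160 × 90 = 14400.00, centroid at (80.00, 45.00).
removed quarter-circle: A = −¼π·25² = -490.87, centroid at (149.39, 79.39).
ΣA = 13909.13 in²
ΣAx_c = (14400.00)(80.00) + (-490.87)(149.39) = 1078668.52 in³
ΣAy_c = (14400.00)(45.00) + (-490.87)(79.39) = 609029.69 in³
x_c = 1078668.52 / 13909.13 = 77.55 in
y_c = 609029.69 / 13909.13 = 43.79 in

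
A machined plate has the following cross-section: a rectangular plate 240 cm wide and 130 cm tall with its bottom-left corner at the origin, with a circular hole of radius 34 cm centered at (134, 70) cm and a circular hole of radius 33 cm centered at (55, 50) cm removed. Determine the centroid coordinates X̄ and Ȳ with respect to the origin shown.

plate: A = 240 × 130 = 31200.00, centroid at (120.00, 65.00).
hole 1: A = −π·34² = -3631.68, centroid at (134.00, 70.00).
hole 2: A = −π·33² = -3421.19, centroid at (55.00, 50.00).
ΣA = 24147.12 cm², ΣAX̄ = 3069189.04 cm³, ΣAȲ = 1602722.60 cm³.
X̄ = 3069189.04/24147.12 = 127.10 cm; Ȳ = 1602722.60/24147.12 = 66.37 cm.

X̄ = 127.10 cm, Ȳ = 66.37 cm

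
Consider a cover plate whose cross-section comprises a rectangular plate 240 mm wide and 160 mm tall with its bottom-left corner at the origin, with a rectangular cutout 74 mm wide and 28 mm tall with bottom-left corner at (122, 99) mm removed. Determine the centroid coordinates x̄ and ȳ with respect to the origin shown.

x̄ = 117.78 mm, ȳ = 78.12 mm

plate: A = 240 × 160 = 38400.00, centroid at (120.00, 80.00).
hole: A = −(74 × 28) = -2072.00, centroid at (159.00, 113.00).
ΣA = 36328.00 mm²
ΣAx̄ = (38400.00)(120.00) + (-2072.00)(159.00) = 4278552.00 mm³
ΣAȳ = (38400.00)(80.00) + (-2072.00)(113.00) = 2837864.00 mm³
x̄ = 4278552.00 / 36328.00 = 117.78 mm
ȳ = 2837864.00 / 36328.00 = 78.12 mm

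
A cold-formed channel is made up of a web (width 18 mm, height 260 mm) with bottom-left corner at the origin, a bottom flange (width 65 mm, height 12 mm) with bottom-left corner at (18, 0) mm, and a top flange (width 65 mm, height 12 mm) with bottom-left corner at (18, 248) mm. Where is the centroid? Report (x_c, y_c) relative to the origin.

x_c = 19.38 mm, y_c = 130.00 mm

web: A = 18 × 260 = 4680.00, centroid at (9.00, 130.00).
bottom flange: A = 65 × 12 = 780.00, centroid at (50.50, 6.00).
top flange: A = 65 × 12 = 780.00, centroid at (50.50, 254.00).
ΣA = 6240.00 mm², ΣAx_c = 120900.00 mm³, ΣAy_c = 811200.00 mm³.
x_c = 120900.00/6240.00 = 19.38 mm; y_c = 811200.00/6240.00 = 130.00 mm.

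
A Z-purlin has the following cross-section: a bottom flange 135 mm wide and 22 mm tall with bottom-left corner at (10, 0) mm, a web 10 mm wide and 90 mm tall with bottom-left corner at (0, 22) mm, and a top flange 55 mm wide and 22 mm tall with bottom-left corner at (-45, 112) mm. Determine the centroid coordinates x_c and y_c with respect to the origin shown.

x_c = 42.03 mm, y_c = 47.60 mm

bottom flange: A = 135 × 22 = 2970.00, centroid at (77.50, 11.00).
web: A = 10 × 90 = 900.00, centroid at (5.00, 67.00).
top flange: A = 55 × 22 = 1210.00, centroid at (-17.50, 123.00).
ΣA = 5080.00 mm², ΣAx_c = 213500.00 mm³, ΣAy_c = 241800.00 mm³.
x_c = 213500.00/5080.00 = 42.03 mm; y_c = 241800.00/5080.00 = 47.60 mm.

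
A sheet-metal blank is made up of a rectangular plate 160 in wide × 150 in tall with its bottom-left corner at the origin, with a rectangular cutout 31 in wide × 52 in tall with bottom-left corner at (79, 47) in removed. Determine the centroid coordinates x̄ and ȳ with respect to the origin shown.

Part | A | x̄ᵢ | ȳᵢ | A·x̄ᵢ | A·ȳᵢ
plate | 24000.00 | 80.00 | 75.00 | 1920000.00 | 1800000.00
hole | -1612.00 | 94.50 | 73.00 | -152334.00 | -117676.00
Σ | 22388.00 |  |  | 1767666.00 | 1682324.00
x̄ = 1767666.00 / 22388.00 = 78.96 in
ȳ = 1682324.00 / 22388.00 = 75.14 in

x̄ = 78.96 in, ȳ = 75.14 in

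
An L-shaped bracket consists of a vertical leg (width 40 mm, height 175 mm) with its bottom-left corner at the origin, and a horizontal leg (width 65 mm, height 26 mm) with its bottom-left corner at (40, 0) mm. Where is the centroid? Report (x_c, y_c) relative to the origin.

x_c = 30.21 mm, y_c = 73.01 mm

Part | A | x̄ᵢ | ȳᵢ | A·x̄ᵢ | A·ȳᵢ
vertical leg | 7000.00 | 20.00 | 87.50 | 140000.00 | 612500.00
horizontal leg | 1690.00 | 72.50 | 13.00 | 122525.00 | 21970.00
Σ | 8690.00 |  |  | 262525.00 | 634470.00
x_c = 262525.00 / 8690.00 = 30.21 mm
y_c = 634470.00 / 8690.00 = 73.01 mm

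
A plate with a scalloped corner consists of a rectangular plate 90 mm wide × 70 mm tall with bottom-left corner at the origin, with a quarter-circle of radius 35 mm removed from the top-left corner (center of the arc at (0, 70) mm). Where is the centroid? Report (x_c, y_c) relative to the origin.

plate: A = 90 × 70 = 6300.00, centroid at (45.00, 35.00).
removed quarter-circle: A = −¼π·35² = -962.11, centroid at (14.85, 55.15).
ΣA = 5337.89 mm², ΣAx_c = 269208.33 mm³, ΣAy_c = 167443.77 mm³.
x_c = 269208.33/5337.89 = 50.43 mm; y_c = 167443.77/5337.89 = 31.37 mm.

x_c = 50.43 mm, y_c = 31.37 mm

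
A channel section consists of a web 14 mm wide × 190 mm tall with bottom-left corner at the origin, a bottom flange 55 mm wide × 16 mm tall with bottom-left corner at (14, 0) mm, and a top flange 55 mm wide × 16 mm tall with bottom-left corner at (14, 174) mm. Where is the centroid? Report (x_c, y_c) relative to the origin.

x_c = 20.74 mm, y_c = 95.00 mm

Part | A | x̄ᵢ | ȳᵢ | A·x̄ᵢ | A·ȳᵢ
web | 2660.00 | 7.00 | 95.00 | 18620.00 | 252700.00
bottom flange | 880.00 | 41.50 | 8.00 | 36520.00 | 7040.00
top flange | 880.00 | 41.50 | 182.00 | 36520.00 | 160160.00
Σ | 4420.00 |  |  | 91660.00 | 419900.00
x_c = 91660.00 / 4420.00 = 20.74 mm
y_c = 419900.00 / 4420.00 = 95.00 mm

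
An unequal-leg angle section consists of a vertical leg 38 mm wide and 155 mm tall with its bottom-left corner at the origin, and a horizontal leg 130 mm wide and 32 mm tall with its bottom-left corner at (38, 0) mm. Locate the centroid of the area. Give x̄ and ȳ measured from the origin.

Part | A | x̄ᵢ | ȳᵢ | A·x̄ᵢ | A·ȳᵢ
vertical leg | 5890.00 | 19.00 | 77.50 | 111910.00 | 456475.00
horizontal leg | 4160.00 | 103.00 | 16.00 | 428480.00 | 66560.00
Σ | 10050.00 |  |  | 540390.00 | 523035.00
x̄ = 540390.00 / 10050.00 = 53.77 mm
ȳ = 523035.00 / 10050.00 = 52.04 mm

x̄ = 53.77 mm, ȳ = 52.04 mm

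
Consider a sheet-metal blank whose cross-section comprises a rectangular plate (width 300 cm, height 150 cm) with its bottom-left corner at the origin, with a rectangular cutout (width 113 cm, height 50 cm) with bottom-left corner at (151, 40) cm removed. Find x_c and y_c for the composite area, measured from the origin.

x_c = 141.74 cm, y_c = 76.44 cm

Part | A | x̄ᵢ | ȳᵢ | A·x̄ᵢ | A·ȳᵢ
plate | 45000.00 | 150.00 | 75.00 | 6750000.00 | 3375000.00
hole | -5650.00 | 207.50 | 65.00 | -1172375.00 | -367250.00
Σ | 39350.00 |  |  | 5577625.00 | 3007750.00
x_c = 5577625.00 / 39350.00 = 141.74 cm
y_c = 3007750.00 / 39350.00 = 76.44 cm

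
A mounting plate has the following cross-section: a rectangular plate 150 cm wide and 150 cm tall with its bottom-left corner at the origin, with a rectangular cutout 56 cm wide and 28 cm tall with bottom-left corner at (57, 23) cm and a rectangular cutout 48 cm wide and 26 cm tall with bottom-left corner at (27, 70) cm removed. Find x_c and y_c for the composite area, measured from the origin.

plate: A = 150 × 150 = 22500.00, centroid at (75.00, 75.00).
hole 1: A = −(56 × 28) = -1568.00, centroid at (85.00, 37.00).
hole 2: A = −(48 × 26) = -1248.00, centroid at (51.00, 83.00).
ΣA = 19684.00 cm²
ΣAx_c = (22500.00)(75.00) + (-1568.00)(85.00) + (-1248.00)(51.00) = 1490572.00 cm³
ΣAy_c = (22500.00)(75.00) + (-1568.00)(37.00) + (-1248.00)(83.00) = 1525900.00 cm³
x_c = 1490572.00 / 19684.00 = 75.73 cm
y_c = 1525900.00 / 19684.00 = 77.52 cm

x_c = 75.73 cm, y_c = 77.52 cm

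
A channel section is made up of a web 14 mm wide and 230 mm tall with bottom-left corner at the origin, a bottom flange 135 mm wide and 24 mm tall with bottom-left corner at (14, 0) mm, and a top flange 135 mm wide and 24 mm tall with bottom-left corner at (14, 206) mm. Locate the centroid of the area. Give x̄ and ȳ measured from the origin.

x̄ = 56.77 mm, ȳ = 115.00 mm

web: A = 14 × 230 = 3220.00, centroid at (7.00, 115.00).
bottom flange: A = 135 × 24 = 3240.00, centroid at (81.50, 12.00).
top flange: A = 135 × 24 = 3240.00, centroid at (81.50, 218.00).
ΣA = 9700.00 mm², ΣAx̄ = 550660.00 mm³, ΣAȳ = 1115500.00 mm³.
x̄ = 550660.00/9700.00 = 56.77 mm; ȳ = 1115500.00/9700.00 = 115.00 mm.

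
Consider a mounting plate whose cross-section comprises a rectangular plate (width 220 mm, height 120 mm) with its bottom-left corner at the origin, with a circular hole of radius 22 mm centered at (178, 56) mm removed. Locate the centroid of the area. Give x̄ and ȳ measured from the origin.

plate: A = 220 × 120 = 26400.00, centroid at (110.00, 60.00).
hole: A = −π·22² = -1520.53, centroid at (178.00, 56.00).
ΣA = 24879.47 mm², ΣAx̄ = 2633345.51 mm³, ΣAȳ = 1498850.27 mm³.
x̄ = 2633345.51/24879.47 = 105.84 mm; ȳ = 1498850.27/24879.47 = 60.24 mm.

x̄ = 105.84 mm, ȳ = 60.24 mm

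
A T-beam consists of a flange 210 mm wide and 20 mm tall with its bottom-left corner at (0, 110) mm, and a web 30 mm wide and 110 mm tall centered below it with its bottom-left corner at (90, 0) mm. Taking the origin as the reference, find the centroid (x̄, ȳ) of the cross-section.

x̄ = 105.00 mm, ȳ = 91.40 mm

web: A = 30 × 110 = 3300.00, centroid at (105.00, 55.00).
flange: A = 210 × 20 = 4200.00, centroid at (105.00, 120.00).
ΣA = 7500.00 mm², ΣAx̄ = 787500.00 mm³, ΣAȳ = 685500.00 mm³.
x̄ = 787500.00/7500.00 = 105.00 mm; ȳ = 685500.00/7500.00 = 91.40 mm.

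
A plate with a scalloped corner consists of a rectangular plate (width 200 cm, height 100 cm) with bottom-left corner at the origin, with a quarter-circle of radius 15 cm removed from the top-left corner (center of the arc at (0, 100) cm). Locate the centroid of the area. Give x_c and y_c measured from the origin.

x_c = 100.83 cm, y_c = 49.61 cm

Part | A | x̄ᵢ | ȳᵢ | A·x̄ᵢ | A·ȳᵢ
plate | 20000.00 | 100.00 | 50.00 | 2000000.00 | 1000000.00
removed quarter-circle | -176.71 | 6.37 | 93.63 | -1125.00 | -16546.46
Σ | 19823.29 |  |  | 1998875.00 | 983453.54
x_c = 1998875.00 / 19823.29 = 100.83 cm
y_c = 983453.54 / 19823.29 = 49.61 cm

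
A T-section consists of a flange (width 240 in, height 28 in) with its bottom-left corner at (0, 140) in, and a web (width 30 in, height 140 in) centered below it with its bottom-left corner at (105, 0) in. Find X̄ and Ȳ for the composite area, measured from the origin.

web: A = 30 × 140 = 4200.00, centroid at (120.00, 70.00).
flange: A = 240 × 28 = 6720.00, centroid at (120.00, 154.00).
ΣA = 10920.00 in², ΣAX̄ = 1310400.00 in³, ΣAȲ = 1328880.00 in³.
X̄ = 1310400.00/10920.00 = 120.00 in; Ȳ = 1328880.00/10920.00 = 121.69 in.

X̄ = 120.00 in, Ȳ = 121.69 in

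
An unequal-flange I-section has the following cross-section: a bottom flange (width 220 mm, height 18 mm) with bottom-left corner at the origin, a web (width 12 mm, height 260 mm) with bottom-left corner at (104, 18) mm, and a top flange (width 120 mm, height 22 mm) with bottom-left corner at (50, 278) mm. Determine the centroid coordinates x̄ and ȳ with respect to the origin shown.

x̄ = 110.00 mm, ȳ = 129.67 mm

bottom flange: A = 220 × 18 = 3960.00, centroid at (110.00, 9.00).
web: A = 12 × 260 = 3120.00, centroid at (110.00, 148.00).
top flange: A = 120 × 22 = 2640.00, centroid at (110.00, 289.00).
ΣA = 9720.00 mm²
ΣAx̄ = (3960.00)(110.00) + (3120.00)(110.00) + (2640.00)(110.00) = 1069200.00 mm³
ΣAȳ = (3960.00)(9.00) + (3120.00)(148.00) + (2640.00)(289.00) = 1260360.00 mm³
x̄ = 1069200.00 / 9720.00 = 110.00 mm
ȳ = 1260360.00 / 9720.00 = 129.67 mm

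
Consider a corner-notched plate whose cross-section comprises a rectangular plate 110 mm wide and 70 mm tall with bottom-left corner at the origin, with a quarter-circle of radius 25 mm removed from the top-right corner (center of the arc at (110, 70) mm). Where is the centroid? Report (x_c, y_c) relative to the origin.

Part | A | x̄ᵢ | ȳᵢ | A·x̄ᵢ | A·ȳᵢ
plate | 7700.00 | 55.00 | 35.00 | 423500.00 | 269500.00
removed quarter-circle | -490.87 | 99.39 | 59.39 | -48787.79 | -29152.84
Σ | 7209.13 |  |  | 374712.21 | 240347.16
x_c = 374712.21 / 7209.13 = 51.98 mm
y_c = 240347.16 / 7209.13 = 33.34 mm

x_c = 51.98 mm, y_c = 33.34 mm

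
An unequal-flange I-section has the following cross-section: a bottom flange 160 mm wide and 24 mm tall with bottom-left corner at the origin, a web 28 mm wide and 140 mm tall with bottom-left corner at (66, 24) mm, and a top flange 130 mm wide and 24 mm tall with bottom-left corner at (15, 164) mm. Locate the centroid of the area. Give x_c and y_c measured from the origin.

x_c = 80.00 mm, y_c = 88.57 mm

Part | A | x̄ᵢ | ȳᵢ | A·x̄ᵢ | A·ȳᵢ
bottom flange | 3840.00 | 80.00 | 12.00 | 307200.00 | 46080.00
web | 3920.00 | 80.00 | 94.00 | 313600.00 | 368480.00
top flange | 3120.00 | 80.00 | 176.00 | 249600.00 | 549120.00
Σ | 10880.00 |  |  | 870400.00 | 963680.00
x_c = 870400.00 / 10880.00 = 80.00 mm
y_c = 963680.00 / 10880.00 = 88.57 mm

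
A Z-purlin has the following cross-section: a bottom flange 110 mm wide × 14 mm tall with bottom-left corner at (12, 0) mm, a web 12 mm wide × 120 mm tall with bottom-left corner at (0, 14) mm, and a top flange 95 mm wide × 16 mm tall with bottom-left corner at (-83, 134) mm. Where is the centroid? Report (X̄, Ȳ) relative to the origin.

X̄ = 12.86 mm, Ȳ = 74.04 mm

Part | A | x̄ᵢ | ȳᵢ | A·x̄ᵢ | A·ȳᵢ
bottom flange | 1540.00 | 67.00 | 7.00 | 103180.00 | 10780.00
web | 1440.00 | 6.00 | 74.00 | 8640.00 | 106560.00
top flange | 1520.00 | -35.50 | 142.00 | -53960.00 | 215840.00
Σ | 4500.00 |  |  | 57860.00 | 333180.00
X̄ = 57860.00 / 4500.00 = 12.86 mm
Ȳ = 333180.00 / 4500.00 = 74.04 mm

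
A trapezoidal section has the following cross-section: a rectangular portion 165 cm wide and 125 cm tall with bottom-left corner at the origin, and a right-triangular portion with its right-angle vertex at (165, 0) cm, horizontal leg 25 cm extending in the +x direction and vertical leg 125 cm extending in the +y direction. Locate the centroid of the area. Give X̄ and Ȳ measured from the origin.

rectangular portion: A = 165 × 125 = 20625.00, centroid at (82.50, 62.50).
triangular portion: A = ½·25·125 = 1562.50, centroid at (173.33, 41.67).
ΣA = 22187.50 cm²
ΣAX̄ = (20625.00)(82.50) + (1562.50)(173.33) = 1972395.83 cm³
ΣAȲ = (20625.00)(62.50) + (1562.50)(41.67) = 1354166.67 cm³
X̄ = 1972395.83 / 22187.50 = 88.90 cm
Ȳ = 1354166.67 / 22187.50 = 61.03 cm

X̄ = 88.90 cm, Ȳ = 61.03 cm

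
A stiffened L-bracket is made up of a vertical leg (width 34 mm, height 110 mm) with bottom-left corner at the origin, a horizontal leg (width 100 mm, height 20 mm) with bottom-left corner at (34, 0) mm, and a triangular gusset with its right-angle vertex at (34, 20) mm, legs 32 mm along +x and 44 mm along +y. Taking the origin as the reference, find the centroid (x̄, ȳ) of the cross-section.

x̄ = 40.82 mm, ȳ = 38.81 mm

vertical leg: A = 34 × 110 = 3740.00, centroid at (17.00, 55.00).
horizontal leg: A = 100 × 20 = 2000.00, centroid at (84.00, 10.00).
gusset: A = ½·32·44 = 704.00, centroid at (44.67, 34.67).
ΣA = 6444.00 mm²
ΣAx̄ = (3740.00)(17.00) + (2000.00)(84.00) + (704.00)(44.67) = 263025.33 mm³
ΣAȳ = (3740.00)(55.00) + (2000.00)(10.00) + (704.00)(34.67) = 250105.33 mm³
x̄ = 263025.33 / 6444.00 = 40.82 mm
ȳ = 250105.33 / 6444.00 = 38.81 mm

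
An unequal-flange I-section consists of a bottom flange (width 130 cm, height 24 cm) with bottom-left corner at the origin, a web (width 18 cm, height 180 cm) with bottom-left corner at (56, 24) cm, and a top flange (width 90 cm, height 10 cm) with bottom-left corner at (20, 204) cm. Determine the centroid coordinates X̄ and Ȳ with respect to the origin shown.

bottom flange: A = 130 × 24 = 3120.00, centroid at (65.00, 12.00).
web: A = 18 × 180 = 3240.00, centroid at (65.00, 114.00).
top flange: A = 90 × 10 = 900.00, centroid at (65.00, 209.00).
ΣA = 7260.00 cm², ΣAX̄ = 471900.00 cm³, ΣAȲ = 594900.00 cm³.
X̄ = 471900.00/7260.00 = 65.00 cm; Ȳ = 594900.00/7260.00 = 81.94 cm.

X̄ = 65.00 cm, Ȳ = 81.94 cm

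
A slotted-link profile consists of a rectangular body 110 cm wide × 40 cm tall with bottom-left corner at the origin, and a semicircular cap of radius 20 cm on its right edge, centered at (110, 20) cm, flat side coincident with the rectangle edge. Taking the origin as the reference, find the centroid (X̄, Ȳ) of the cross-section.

rectangular body: A = 110 × 40 = 4400.00, centroid at (55.00, 20.00).
semicircular end: A = ½π·20² = 628.32, centroid at (118.49, 20.00).
ΣA = 5028.32 cm²
ΣAX̄ = (4400.00)(55.00) + (628.32)(118.49) = 316448.37 cm³
ΣAȲ = (4400.00)(20.00) + (628.32)(20.00) = 100566.37 cm³
X̄ = 316448.37 / 5028.32 = 62.93 cm
Ȳ = 100566.37 / 5028.32 = 20.00 cm

X̄ = 62.93 cm, Ȳ = 20.00 cm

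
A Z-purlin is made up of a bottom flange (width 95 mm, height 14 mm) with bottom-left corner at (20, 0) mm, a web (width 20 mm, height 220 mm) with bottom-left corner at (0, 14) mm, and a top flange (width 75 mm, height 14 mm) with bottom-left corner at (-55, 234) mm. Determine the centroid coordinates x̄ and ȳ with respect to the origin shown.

bottom flange: A = 95 × 14 = 1330.00, centroid at (67.50, 7.00).
web: A = 20 × 220 = 4400.00, centroid at (10.00, 124.00).
top flange: A = 75 × 14 = 1050.00, centroid at (-17.50, 241.00).
ΣA = 6780.00 mm²
ΣAx̄ = (1330.00)(67.50) + (4400.00)(10.00) + (1050.00)(-17.50) = 115400.00 mm³
ΣAȳ = (1330.00)(7.00) + (4400.00)(124.00) + (1050.00)(241.00) = 807960.00 mm³
x̄ = 115400.00 / 6780.00 = 17.02 mm
ȳ = 807960.00 / 6780.00 = 119.17 mm

x̄ = 17.02 mm, ȳ = 119.17 mm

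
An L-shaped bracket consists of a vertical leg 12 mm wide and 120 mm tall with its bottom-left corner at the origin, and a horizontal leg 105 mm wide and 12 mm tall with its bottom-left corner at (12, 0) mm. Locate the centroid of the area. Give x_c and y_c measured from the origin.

x_c = 33.30 mm, y_c = 34.80 mm

Part | A | x̄ᵢ | ȳᵢ | A·x̄ᵢ | A·ȳᵢ
vertical leg | 1440.00 | 6.00 | 60.00 | 8640.00 | 86400.00
horizontal leg | 1260.00 | 64.50 | 6.00 | 81270.00 | 7560.00
Σ | 2700.00 |  |  | 89910.00 | 93960.00
x_c = 89910.00 / 2700.00 = 33.30 mm
y_c = 93960.00 / 2700.00 = 34.80 mm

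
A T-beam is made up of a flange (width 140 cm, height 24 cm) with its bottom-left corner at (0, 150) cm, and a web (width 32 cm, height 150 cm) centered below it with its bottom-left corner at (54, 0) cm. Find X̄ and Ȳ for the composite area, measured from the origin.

X̄ = 70.00 cm, Ȳ = 110.82 cm

web: A = 32 × 150 = 4800.00, centroid at (70.00, 75.00).
flange: A = 140 × 24 = 3360.00, centroid at (70.00, 162.00).
ΣA = 8160.00 cm²
ΣAX̄ = (4800.00)(70.00) + (3360.00)(70.00) = 571200.00 cm³
ΣAȲ = (4800.00)(75.00) + (3360.00)(162.00) = 904320.00 cm³
X̄ = 571200.00 / 8160.00 = 70.00 cm
Ȳ = 904320.00 / 8160.00 = 110.82 cm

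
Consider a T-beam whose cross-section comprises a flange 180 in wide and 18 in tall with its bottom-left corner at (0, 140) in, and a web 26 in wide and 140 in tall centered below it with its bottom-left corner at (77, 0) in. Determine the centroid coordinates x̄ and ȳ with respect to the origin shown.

Part | A | x̄ᵢ | ȳᵢ | A·x̄ᵢ | A·ȳᵢ
web | 3640.00 | 90.00 | 70.00 | 327600.00 | 254800.00
flange | 3240.00 | 90.00 | 149.00 | 291600.00 | 482760.00
Σ | 6880.00 |  |  | 619200.00 | 737560.00
x̄ = 619200.00 / 6880.00 = 90.00 in
ȳ = 737560.00 / 6880.00 = 107.20 in

x̄ = 90.00 in, ȳ = 107.20 in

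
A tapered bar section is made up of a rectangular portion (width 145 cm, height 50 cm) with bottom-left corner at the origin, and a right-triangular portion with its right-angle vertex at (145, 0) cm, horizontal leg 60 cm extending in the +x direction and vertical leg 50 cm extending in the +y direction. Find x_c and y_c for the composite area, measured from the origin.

x_c = 88.36 cm, y_c = 23.57 cm

rectangular portion: A = 145 × 50 = 7250.00, centroid at (72.50, 25.00).
triangular portion: A = ½·60·50 = 1500.00, centroid at (165.00, 16.67).
ΣA = 8750.00 cm², ΣAx_c = 773125.00 cm³, ΣAy_c = 206250.00 cm³.
x_c = 773125.00/8750.00 = 88.36 cm; y_c = 206250.00/8750.00 = 23.57 cm.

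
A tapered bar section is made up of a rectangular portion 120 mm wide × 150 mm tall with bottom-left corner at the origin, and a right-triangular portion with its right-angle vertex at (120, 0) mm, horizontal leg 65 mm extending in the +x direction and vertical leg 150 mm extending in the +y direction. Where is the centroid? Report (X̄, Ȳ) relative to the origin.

X̄ = 77.40 mm, Ȳ = 69.67 mm

Part | A | x̄ᵢ | ȳᵢ | A·x̄ᵢ | A·ȳᵢ
rectangular portion | 18000.00 | 60.00 | 75.00 | 1080000.00 | 1350000.00
triangular portion | 4875.00 | 141.67 | 50.00 | 690625.00 | 243750.00
Σ | 22875.00 |  |  | 1770625.00 | 1593750.00
X̄ = 1770625.00 / 22875.00 = 77.40 mm
Ȳ = 1593750.00 / 22875.00 = 69.67 mm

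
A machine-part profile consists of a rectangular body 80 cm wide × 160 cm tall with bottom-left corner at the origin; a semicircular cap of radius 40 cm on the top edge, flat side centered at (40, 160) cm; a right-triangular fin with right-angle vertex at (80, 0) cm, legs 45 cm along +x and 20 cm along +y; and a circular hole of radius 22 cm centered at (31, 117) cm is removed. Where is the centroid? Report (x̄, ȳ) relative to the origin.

Part | A | x̄ᵢ | ȳᵢ | A·x̄ᵢ | A·ȳᵢ
rectangular body | 12800.00 | 40.00 | 80.00 | 512000.00 | 1024000.00
semicircular top | 2513.27 | 40.00 | 176.98 | 100530.96 | 444790.53
triangular fin | 450.00 | 95.00 | 6.67 | 42750.00 | 3000.00
hole | -1520.53 | 31.00 | 117.00 | -47136.46 | -177902.11
Σ | 14242.74 |  |  | 608144.51 | 1293888.42
x̄ = 608144.51 / 14242.74 = 42.70 cm
ȳ = 1293888.42 / 14242.74 = 90.85 cm

x̄ = 42.70 cm, ȳ = 90.85 cm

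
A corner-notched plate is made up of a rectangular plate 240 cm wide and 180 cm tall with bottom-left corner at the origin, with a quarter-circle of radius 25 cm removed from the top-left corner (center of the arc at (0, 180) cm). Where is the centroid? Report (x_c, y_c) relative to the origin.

Part | A | x̄ᵢ | ȳᵢ | A·x̄ᵢ | A·ȳᵢ
plate | 43200.00 | 120.00 | 90.00 | 5184000.00 | 3888000.00
removed quarter-circle | -490.87 | 10.61 | 169.39 | -5208.33 | -83148.96
Σ | 42709.13 |  |  | 5178791.67 | 3804851.04
x_c = 5178791.67 / 42709.13 = 121.26 cm
y_c = 3804851.04 / 42709.13 = 89.09 cm

x_c = 121.26 cm, y_c = 89.09 cm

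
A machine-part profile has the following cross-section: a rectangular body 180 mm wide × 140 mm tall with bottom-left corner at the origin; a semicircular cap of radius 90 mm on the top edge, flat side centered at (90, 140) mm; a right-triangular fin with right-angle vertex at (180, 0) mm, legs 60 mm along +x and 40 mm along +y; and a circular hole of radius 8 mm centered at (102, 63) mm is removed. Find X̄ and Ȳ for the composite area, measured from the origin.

X̄ = 93.33 mm, Ȳ = 103.66 mm

rectangular body: A = 180 × 140 = 25200.00, centroid at (90.00, 70.00).
semicircular top: A = ½π·90² = 12723.45, centroid at (90.00, 178.20).
triangular fin: A = ½·60·40 = 1200.00, centroid at (200.00, 13.33).
hole: A = −π·8² = -201.06, centroid at (102.00, 63.00).
ΣA = 38922.39 mm², ΣAX̄ = 3632602.21 mm³, ΣAȲ = 4034616.13 mm³.
X̄ = 3632602.21/38922.39 = 93.33 mm; Ȳ = 4034616.13/38922.39 = 103.66 mm.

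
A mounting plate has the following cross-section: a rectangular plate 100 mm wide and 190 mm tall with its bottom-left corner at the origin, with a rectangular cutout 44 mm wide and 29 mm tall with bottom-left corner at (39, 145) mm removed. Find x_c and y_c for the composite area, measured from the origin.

x_c = 49.21 mm, y_c = 90.36 mm

plate: A = 100 × 190 = 19000.00, centroid at (50.00, 95.00).
hole: A = −(44 × 29) = -1276.00, centroid at (61.00, 159.50).
ΣA = 17724.00 mm², ΣAx_c = 872164.00 mm³, ΣAy_c = 1601478.00 mm³.
x_c = 872164.00/17724.00 = 49.21 mm; y_c = 1601478.00/17724.00 = 90.36 mm.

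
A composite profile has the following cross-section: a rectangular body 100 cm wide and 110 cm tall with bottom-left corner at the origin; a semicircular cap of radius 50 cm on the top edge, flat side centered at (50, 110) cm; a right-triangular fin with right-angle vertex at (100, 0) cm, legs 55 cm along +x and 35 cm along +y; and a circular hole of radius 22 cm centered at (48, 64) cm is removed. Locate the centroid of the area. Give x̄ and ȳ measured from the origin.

rectangular body: A = 100 × 110 = 11000.00, centroid at (50.00, 55.00).
semicircular top: A = ½π·50² = 3926.99, centroid at (50.00, 131.22).
triangular fin: A = ½·55·35 = 962.50, centroid at (118.33, 11.67).
hole: A = −π·22² = -1520.53, centroid at (48.00, 64.00).
ΣA = 14368.96 cm²
ΣAx̄ = (11000.00)(50.00) + (3926.99)(50.00) + (962.50)(118.33) + (-1520.53)(48.00) = 787259.89 cm³
ΣAȳ = (11000.00)(55.00) + (3926.99)(131.22) + (962.50)(11.67) + (-1520.53)(64.00) = 1034217.52 cm³
x̄ = 787259.89 / 14368.96 = 54.79 cm
ȳ = 1034217.52 / 14368.96 = 71.98 cm

x̄ = 54.79 cm, ȳ = 71.98 cm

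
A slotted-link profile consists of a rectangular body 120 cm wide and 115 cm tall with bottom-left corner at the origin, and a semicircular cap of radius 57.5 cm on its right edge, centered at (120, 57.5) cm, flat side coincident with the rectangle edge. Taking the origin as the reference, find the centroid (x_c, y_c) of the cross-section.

rectangular body: A = 120 × 115 = 13800.00, centroid at (60.00, 57.50).
semicircular end: A = ½π·57.5² = 5193.45, centroid at (144.40, 57.50).
ΣA = 18993.45 cm², ΣAx_c = 1577953.03 cm³, ΣAy_c = 1092123.11 cm³.
x_c = 1577953.03/18993.45 = 83.08 cm; y_c = 1092123.11/18993.45 = 57.50 cm.

x_c = 83.08 cm, y_c = 57.50 cm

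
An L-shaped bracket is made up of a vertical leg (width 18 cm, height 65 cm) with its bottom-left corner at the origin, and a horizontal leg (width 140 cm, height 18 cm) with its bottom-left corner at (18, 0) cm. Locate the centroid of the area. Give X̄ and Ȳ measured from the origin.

vertical leg: A = 18 × 65 = 1170.00, centroid at (9.00, 32.50).
horizontal leg: A = 140 × 18 = 2520.00, centroid at (88.00, 9.00).
ΣA = 3690.00 cm²
ΣAX̄ = (1170.00)(9.00) + (2520.00)(88.00) = 232290.00 cm³
ΣAȲ = (1170.00)(32.50) + (2520.00)(9.00) = 60705.00 cm³
X̄ = 232290.00 / 3690.00 = 62.95 cm
Ȳ = 60705.00 / 3690.00 = 16.45 cm

X̄ = 62.95 cm, Ȳ = 16.45 cm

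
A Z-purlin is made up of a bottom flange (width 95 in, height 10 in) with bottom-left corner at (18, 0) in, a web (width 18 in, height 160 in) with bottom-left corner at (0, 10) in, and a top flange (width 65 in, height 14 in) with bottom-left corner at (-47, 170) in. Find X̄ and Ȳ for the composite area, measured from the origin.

X̄ = 15.81 in, Ȳ = 89.67 in

bottom flange: A = 95 × 10 = 950.00, centroid at (65.50, 5.00).
web: A = 18 × 160 = 2880.00, centroid at (9.00, 90.00).
top flange: A = 65 × 14 = 910.00, centroid at (-14.50, 177.00).
ΣA = 4740.00 in², ΣAX̄ = 74950.00 in³, ΣAȲ = 425020.00 in³.
X̄ = 74950.00/4740.00 = 15.81 in; Ȳ = 425020.00/4740.00 = 89.67 in.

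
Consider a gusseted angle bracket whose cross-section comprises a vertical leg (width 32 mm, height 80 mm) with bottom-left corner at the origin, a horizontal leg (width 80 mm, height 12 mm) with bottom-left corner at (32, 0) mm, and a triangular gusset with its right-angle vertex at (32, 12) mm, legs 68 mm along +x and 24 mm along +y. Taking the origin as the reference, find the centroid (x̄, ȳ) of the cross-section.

vertical leg: A = 32 × 80 = 2560.00, centroid at (16.00, 40.00).
horizontal leg: A = 80 × 12 = 960.00, centroid at (72.00, 6.00).
gusset: A = ½·68·24 = 816.00, centroid at (54.67, 20.00).
ΣA = 4336.00 mm², ΣAx̄ = 154688.00 mm³, ΣAȳ = 124480.00 mm³.
x̄ = 154688.00/4336.00 = 35.68 mm; ȳ = 124480.00/4336.00 = 28.71 mm.

x̄ = 35.68 mm, ȳ = 28.71 mm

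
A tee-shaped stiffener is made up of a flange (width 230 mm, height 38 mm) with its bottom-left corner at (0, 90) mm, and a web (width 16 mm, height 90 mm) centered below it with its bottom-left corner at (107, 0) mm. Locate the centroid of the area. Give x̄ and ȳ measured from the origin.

web: A = 16 × 90 = 1440.00, centroid at (115.00, 45.00).
flange: A = 230 × 38 = 8740.00, centroid at (115.00, 109.00).
ΣA = 10180.00 mm²
ΣAx̄ = (1440.00)(115.00) + (8740.00)(115.00) = 1170700.00 mm³
ΣAȳ = (1440.00)(45.00) + (8740.00)(109.00) = 1017460.00 mm³
x̄ = 1170700.00 / 10180.00 = 115.00 mm
ȳ = 1017460.00 / 10180.00 = 99.95 mm

x̄ = 115.00 mm, ȳ = 99.95 mm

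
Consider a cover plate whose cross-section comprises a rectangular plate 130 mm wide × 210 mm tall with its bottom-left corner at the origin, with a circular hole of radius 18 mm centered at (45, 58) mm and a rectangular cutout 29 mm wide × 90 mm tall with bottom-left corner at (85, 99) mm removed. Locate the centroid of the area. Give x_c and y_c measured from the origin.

x_c = 62.06 mm, y_c = 102.72 mm

plate: A = 130 × 210 = 27300.00, centroid at (65.00, 105.00).
hole 1: A = −π·18² = -1017.88, centroid at (45.00, 58.00).
hole 2: A = −(29 × 90) = -2610.00, centroid at (99.50, 144.00).
ΣA = 23672.12 mm², ΣAx_c = 1469000.58 mm³, ΣAy_c = 2431623.19 mm³.
x_c = 1469000.58/23672.12 = 62.06 mm; y_c = 2431623.19/23672.12 = 102.72 mm.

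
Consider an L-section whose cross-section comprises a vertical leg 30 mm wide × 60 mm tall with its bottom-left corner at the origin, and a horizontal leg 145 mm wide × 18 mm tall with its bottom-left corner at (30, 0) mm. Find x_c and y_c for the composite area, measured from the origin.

x_c = 66.79 mm, y_c = 17.57 mm

vertical leg: A = 30 × 60 = 1800.00, centroid at (15.00, 30.00).
horizontal leg: A = 145 × 18 = 2610.00, centroid at (102.50, 9.00).
ΣA = 4410.00 mm², ΣAx_c = 294525.00 mm³, ΣAy_c = 77490.00 mm³.
x_c = 294525.00/4410.00 = 66.79 mm; y_c = 77490.00/4410.00 = 17.57 mm.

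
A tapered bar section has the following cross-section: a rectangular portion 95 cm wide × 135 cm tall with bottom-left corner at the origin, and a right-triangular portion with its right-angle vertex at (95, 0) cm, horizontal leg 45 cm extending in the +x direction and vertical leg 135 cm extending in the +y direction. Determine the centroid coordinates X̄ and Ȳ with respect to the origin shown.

X̄ = 59.47 cm, Ȳ = 63.19 cm

Part | A | x̄ᵢ | ȳᵢ | A·x̄ᵢ | A·ȳᵢ
rectangular portion | 12825.00 | 47.50 | 67.50 | 609187.50 | 865687.50
triangular portion | 3037.50 | 110.00 | 45.00 | 334125.00 | 136687.50
Σ | 15862.50 |  |  | 943312.50 | 1002375.00
X̄ = 943312.50 / 15862.50 = 59.47 cm
Ȳ = 1002375.00 / 15862.50 = 63.19 cm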